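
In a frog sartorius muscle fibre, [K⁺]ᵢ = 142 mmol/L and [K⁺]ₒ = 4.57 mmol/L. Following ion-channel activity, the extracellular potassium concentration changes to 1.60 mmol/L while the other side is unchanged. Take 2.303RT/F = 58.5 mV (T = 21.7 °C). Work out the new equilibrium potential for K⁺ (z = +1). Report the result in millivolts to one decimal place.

-114.0 mV

After the shift: [K⁺]_out = 1.60, [K⁺]_in = 142 mmol/L.
E_new = (58.5/1)·log₁₀(1.60/142) = 58.50 · (-1.9482) = -113.97 mV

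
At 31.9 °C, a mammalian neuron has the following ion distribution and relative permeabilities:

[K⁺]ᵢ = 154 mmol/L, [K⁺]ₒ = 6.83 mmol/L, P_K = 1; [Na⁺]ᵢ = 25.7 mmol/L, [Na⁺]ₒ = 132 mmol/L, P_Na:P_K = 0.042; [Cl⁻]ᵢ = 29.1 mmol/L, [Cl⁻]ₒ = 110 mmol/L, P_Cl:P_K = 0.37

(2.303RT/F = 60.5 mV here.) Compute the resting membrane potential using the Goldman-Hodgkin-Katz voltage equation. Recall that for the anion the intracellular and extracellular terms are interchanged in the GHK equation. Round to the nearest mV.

-56 mV

Vm = 60.5 · log₁₀[(Σ P·[cation]ₒ + Σ P·[anion]ᵢ) / (Σ P·[cation]ᵢ + Σ P·[anion]ₒ)]
Numerator = 1×6.83 + 0.042×132 + 0.37×29.1 = 23.14
Denominator = 1×154 + 0.042×25.7 + 0.37×110 = 195.8
Vm = 60.5 · log₁₀(0.1182) = 60.5 × (-0.9274) = -56.11 mV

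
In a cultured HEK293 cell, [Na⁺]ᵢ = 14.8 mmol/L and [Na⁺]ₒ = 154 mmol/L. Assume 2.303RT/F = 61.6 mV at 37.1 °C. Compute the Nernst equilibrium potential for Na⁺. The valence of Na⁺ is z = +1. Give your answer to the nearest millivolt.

63 mV

E = (61.6/z) · log₁₀([Na⁺]_out/[Na⁺]_in) with z = +1.
= (61.6/1) · log₁₀(154/14.8) = 61.60 · log₁₀(10.41)
= 61.60 · (1.0173) = 62.66 mV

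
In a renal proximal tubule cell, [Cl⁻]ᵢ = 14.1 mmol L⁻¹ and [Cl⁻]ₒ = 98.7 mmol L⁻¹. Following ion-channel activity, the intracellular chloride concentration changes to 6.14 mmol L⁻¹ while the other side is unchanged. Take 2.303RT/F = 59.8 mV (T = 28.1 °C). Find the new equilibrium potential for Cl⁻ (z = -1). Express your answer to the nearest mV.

-72 mV

After the shift: [Cl⁻]_out = 98.7, [Cl⁻]_in = 6.14 mmol L⁻¹.
E_new = (59.8/-1)·log₁₀(98.7/6.14) = -59.80 · (1.2061) = -72.13 mV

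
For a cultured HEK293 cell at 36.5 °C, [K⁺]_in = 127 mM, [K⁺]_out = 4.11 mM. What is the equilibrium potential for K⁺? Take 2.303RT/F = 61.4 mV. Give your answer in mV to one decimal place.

-91.5 mV

E = (61.4/z) · log₁₀([K⁺]_out/[K⁺]_in) with z = +1.
= (61.4/1) · log₁₀(4.11/127) = 61.40 · log₁₀(0.03236)
= 61.40 · (-1.4900) = -91.48 mV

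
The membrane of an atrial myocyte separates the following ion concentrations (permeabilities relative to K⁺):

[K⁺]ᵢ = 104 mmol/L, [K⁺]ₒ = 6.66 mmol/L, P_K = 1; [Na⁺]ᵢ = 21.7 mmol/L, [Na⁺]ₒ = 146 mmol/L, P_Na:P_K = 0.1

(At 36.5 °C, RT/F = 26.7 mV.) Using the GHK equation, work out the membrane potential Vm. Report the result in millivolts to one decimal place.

Vm = 26.7 · ln[(Σ P·[cation]ₒ + Σ P·[anion]ᵢ) / (Σ P·[cation]ᵢ + Σ P·[anion]ₒ)]
Numerator = 1×6.66 + 0.1×146 = 21.26
Denominator = 1×104 + 0.1×21.7 = 106.2
Vm = 26.7 · ln(0.20024) = 26.7 × (-1.6082) = -42.94 mV

-42.9 mV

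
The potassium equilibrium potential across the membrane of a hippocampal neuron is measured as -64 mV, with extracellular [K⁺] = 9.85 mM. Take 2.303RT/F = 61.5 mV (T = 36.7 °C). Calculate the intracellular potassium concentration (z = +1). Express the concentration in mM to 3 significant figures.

Nernst: E = (61.5/1) · log₁₀([out]/[in]), so log₁₀([out]/[in]) = -64.0 × 1 / 61.5 = -1.0407.
[out]/[in] = 10^(-1.0407) = 0.09106.
[in] = 9.85 / 0.09106 = 108.2 mM.

108 mM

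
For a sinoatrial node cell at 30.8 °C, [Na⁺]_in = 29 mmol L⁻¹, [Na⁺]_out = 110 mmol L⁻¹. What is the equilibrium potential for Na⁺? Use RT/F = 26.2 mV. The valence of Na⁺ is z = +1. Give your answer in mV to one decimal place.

E = (26.2/z) · ln([Na⁺]_out/[Na⁺]_in) with z = +1.
= (26.2/1) · ln(110/29) = 26.20 · ln(3.793)
= 26.20 · (1.3332) = 34.93 mV

34.9 mV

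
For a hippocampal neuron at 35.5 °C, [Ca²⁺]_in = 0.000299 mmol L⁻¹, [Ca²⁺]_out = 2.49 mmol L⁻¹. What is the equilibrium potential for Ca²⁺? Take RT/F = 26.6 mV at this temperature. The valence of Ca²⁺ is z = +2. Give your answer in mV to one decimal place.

120.1 mV

E = (26.6/z) · ln([Ca²⁺]_out/[Ca²⁺]_in) with z = +2.
= (26.6/2) · ln(2.49/0.000299) = 13.30 · ln(8328)
= 13.30 · (9.0273) = 120.06 mV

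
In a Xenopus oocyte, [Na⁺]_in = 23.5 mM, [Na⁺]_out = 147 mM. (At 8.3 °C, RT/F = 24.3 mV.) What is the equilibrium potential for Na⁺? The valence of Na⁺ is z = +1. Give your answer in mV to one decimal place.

44.6 mV

E = (24.3/z) · ln([Na⁺]_out/[Na⁺]_in) with z = +1.
= (24.3/1) · ln(147/23.5) = 24.30 · ln(6.255)
= 24.30 · (1.8334) = 44.55 mV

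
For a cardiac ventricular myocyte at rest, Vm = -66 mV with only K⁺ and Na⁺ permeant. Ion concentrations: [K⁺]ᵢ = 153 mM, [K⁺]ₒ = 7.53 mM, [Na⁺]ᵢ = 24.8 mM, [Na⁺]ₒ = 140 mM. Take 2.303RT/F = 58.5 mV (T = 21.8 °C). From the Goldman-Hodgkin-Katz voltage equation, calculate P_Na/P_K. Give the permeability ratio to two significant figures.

Let α = P_Na/P_K. GHK: Vm = 58.5·log₁₀[(Kₒ + α·Naₒ)/(Kᵢ + α·Naᵢ)].
10^(Vm/58.5) = 10^(-66.0/58.5) = 0.074438
So 0.074438·(Kᵢ + α·Naᵢ) = Kₒ + α·Naₒ → α = (0.074438·153.0 − 7.53) / (140.0 − 0.074438·24.8)
α = (11.39 − 7.53) / (140.0 − 1.846) = 3.859/138.2 = 0.02793

0.028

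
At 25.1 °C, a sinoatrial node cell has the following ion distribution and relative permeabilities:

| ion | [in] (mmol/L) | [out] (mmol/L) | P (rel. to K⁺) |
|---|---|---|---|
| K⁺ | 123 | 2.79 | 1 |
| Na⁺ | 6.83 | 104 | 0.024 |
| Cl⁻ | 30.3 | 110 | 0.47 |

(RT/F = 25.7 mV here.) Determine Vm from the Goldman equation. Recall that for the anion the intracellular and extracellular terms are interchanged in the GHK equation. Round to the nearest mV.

-56 mV

Vm = 25.7 · ln[(Σ P·[cation]ₒ + Σ P·[anion]ᵢ) / (Σ P·[cation]ᵢ + Σ P·[anion]ₒ)]
Numerator = 1×2.79 + 0.024×104 + 0.47×30.3 = 19.53
Denominator = 1×123 + 0.024×6.83 + 0.47×110 = 174.9
Vm = 25.7 · ln(0.11167) = 25.7 × (-2.1922) = -56.34 mV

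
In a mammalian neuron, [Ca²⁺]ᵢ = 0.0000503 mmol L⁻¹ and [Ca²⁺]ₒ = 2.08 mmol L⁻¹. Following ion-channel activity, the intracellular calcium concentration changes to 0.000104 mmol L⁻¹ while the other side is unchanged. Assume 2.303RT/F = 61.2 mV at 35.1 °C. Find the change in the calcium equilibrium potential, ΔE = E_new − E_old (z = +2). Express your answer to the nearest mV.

-10 mV

E_old = (61.2/2)·log₁₀(2.08/0.0000503) = 141.26 mV
E_new = (61.2/2)·log₁₀(2.08/0.000104) = 131.61 mV
ΔE = 131.61 − (141.26) = -9.65 mV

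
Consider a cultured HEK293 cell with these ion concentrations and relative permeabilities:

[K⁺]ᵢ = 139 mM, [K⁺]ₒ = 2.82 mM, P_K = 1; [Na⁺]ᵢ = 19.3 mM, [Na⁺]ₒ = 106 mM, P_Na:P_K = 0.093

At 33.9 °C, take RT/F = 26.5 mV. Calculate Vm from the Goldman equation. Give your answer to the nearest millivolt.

Vm = 26.5 · ln[(Σ P·[cation]ₒ + Σ P·[anion]ᵢ) / (Σ P·[cation]ᵢ + Σ P·[anion]ₒ)]
Numerator = 1×2.82 + 0.093×106 = 12.68
Denominator = 1×139 + 0.093×19.3 = 140.8
Vm = 26.5 · ln(0.090046) = 26.5 × (-2.4074) = -63.80 mV

-64 mV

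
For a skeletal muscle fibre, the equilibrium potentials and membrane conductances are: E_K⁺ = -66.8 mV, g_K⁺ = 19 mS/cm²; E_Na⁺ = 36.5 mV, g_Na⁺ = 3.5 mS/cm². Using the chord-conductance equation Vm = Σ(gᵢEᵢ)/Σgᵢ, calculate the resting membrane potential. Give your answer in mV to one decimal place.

Σ gᵢEᵢ = 19·(-66.8) + 3.5·(36.5) = -1141.45
Σ gᵢ = 19 + 3.5 = 22.5
Vm = -1141.45 / 22.5 = -50.73 mV

-50.7 mV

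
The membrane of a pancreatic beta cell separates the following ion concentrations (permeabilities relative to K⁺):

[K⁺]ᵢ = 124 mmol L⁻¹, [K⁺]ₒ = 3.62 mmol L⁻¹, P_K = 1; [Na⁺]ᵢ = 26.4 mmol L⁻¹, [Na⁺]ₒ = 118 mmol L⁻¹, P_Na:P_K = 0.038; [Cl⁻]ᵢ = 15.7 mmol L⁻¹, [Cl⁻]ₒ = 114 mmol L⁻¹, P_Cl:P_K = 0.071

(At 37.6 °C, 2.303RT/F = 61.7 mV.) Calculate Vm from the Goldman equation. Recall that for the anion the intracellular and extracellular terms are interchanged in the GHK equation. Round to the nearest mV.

-72 mV

Vm = 61.7 · log₁₀[(Σ P·[cation]ₒ + Σ P·[anion]ᵢ) / (Σ P·[cation]ᵢ + Σ P·[anion]ₒ)]
Numerator = 1×3.62 + 0.038×118 + 0.071×15.7 = 9.219
Denominator = 1×124 + 0.038×26.4 + 0.071×114 = 133.1
Vm = 61.7 · log₁₀(0.069263) = 61.7 × (-1.1595) = -71.54 mV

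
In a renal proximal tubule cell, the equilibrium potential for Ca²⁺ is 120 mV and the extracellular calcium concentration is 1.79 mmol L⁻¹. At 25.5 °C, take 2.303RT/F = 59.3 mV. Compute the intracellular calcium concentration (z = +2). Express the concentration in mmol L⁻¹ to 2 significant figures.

0.00016 mmol L⁻¹

Nernst: E = (59.3/2) · log₁₀([out]/[in]), so log₁₀([out]/[in]) = 120.0 × 2 / 59.3 = 4.0472.
[out]/[in] = 10^(4.0472) = 1.115e+04.
[in] = 1.79 / 1.115e+04 = 0.0001606 mmol L⁻¹.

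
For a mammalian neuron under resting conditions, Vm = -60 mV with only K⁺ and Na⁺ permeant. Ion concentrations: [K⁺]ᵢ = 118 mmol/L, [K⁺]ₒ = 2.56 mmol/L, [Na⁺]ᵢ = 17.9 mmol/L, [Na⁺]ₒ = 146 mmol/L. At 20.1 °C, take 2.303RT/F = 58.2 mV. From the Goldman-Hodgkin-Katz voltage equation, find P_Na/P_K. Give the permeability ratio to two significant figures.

Let α = P_Na/P_K. GHK: Vm = 58.2·log₁₀[(Kₒ + α·Naₒ)/(Kᵢ + α·Naᵢ)].
10^(Vm/58.2) = 10^(-60.0/58.2) = 0.093126
So 0.093126·(Kᵢ + α·Naᵢ) = Kₒ + α·Naₒ → α = (0.093126·118.0 − 2.56) / (146.0 − 0.093126·17.9)
α = (10.99 − 2.56) / (146.0 − 1.667) = 8.429/144.3 = 0.0584

0.058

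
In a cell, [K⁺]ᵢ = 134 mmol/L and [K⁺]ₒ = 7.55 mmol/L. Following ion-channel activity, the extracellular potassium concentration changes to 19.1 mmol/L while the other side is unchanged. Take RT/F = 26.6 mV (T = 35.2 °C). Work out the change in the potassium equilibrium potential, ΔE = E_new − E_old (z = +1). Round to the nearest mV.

E_old = (26.6/1)·ln(7.55/134) = -76.51 mV
E_new = (26.6/1)·ln(19.1/134) = -51.82 mV
ΔE = -51.82 − (-76.51) = 24.69 mV

25 mV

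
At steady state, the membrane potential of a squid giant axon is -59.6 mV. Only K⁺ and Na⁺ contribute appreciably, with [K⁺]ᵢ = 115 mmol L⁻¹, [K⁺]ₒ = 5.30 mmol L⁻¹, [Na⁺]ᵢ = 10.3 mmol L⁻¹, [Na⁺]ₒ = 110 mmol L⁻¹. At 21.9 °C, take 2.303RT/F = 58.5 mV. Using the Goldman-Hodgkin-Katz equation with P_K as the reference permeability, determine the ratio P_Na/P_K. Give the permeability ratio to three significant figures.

Let α = P_Na/P_K. GHK: Vm = 58.5·log₁₀[(Kₒ + α·Naₒ)/(Kᵢ + α·Naᵢ)].
10^(Vm/58.5) = 10^(-59.6/58.5) = 0.095763
So 0.095763·(Kᵢ + α·Naᵢ) = Kₒ + α·Naₒ → α = (0.095763·115.0 − 5.3) / (110.0 − 0.095763·10.3)
α = (11.01 − 5.3) / (110.0 − 0.9864) = 5.713/109 = 0.0524

0.0524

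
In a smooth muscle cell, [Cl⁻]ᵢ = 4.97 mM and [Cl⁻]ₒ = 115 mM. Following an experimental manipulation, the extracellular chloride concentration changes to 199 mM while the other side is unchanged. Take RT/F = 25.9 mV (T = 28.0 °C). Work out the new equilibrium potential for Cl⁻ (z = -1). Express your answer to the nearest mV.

After the shift: [Cl⁻]_out = 199, [Cl⁻]_in = 4.97 mM.
E_new = (25.9/-1)·ln(199/4.97) = -25.90 · (3.6899) = -95.57 mV

-96 mV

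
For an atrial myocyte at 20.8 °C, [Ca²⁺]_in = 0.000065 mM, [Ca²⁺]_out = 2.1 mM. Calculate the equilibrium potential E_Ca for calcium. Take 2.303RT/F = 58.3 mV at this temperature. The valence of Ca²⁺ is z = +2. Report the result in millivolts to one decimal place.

E = (58.3/z) · log₁₀([Ca²⁺]_out/[Ca²⁺]_in) with z = +2.
= (58.3/2) · log₁₀(2.1/0.000065) = 29.15 · log₁₀(3.231e+04)
= 29.15 · (4.5093) = 131.45 mV

131.4 mV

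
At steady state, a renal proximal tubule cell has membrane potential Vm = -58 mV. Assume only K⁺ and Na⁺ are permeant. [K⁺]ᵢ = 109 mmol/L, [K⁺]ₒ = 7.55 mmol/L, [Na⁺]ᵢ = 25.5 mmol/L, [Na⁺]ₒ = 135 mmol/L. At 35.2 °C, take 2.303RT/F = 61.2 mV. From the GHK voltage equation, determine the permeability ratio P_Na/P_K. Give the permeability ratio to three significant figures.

0.0359

Let α = P_Na/P_K. GHK: Vm = 61.2·log₁₀[(Kₒ + α·Naₒ)/(Kᵢ + α·Naᵢ)].
10^(Vm/61.2) = 10^(-58.0/61.2) = 0.11279
So 0.11279·(Kᵢ + α·Naᵢ) = Kₒ + α·Naₒ → α = (0.11279·109.0 − 7.55) / (135.0 − 0.11279·25.5)
α = (12.29 − 7.55) / (135.0 − 2.876) = 4.745/132.1 = 0.03591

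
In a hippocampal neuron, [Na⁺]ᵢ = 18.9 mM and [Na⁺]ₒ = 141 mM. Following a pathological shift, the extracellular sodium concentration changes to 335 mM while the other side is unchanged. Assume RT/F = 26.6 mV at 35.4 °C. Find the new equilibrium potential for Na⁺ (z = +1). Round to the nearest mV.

76 mV

After the shift: [Na⁺]_out = 335, [Na⁺]_in = 18.9 mM.
E_new = (26.6/1)·ln(335/18.9) = 26.60 · (2.8750) = 76.47 mV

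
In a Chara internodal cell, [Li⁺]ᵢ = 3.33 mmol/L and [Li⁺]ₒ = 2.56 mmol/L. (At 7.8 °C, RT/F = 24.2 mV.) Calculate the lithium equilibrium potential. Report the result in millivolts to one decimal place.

-6.4 mV

E = (24.2/z) · ln([Li⁺]_out/[Li⁺]_in) with z = +1.
= (24.2/1) · ln(2.56/3.33) = 24.20 · ln(0.7688)
= 24.20 · (-0.2630) = -6.36 mV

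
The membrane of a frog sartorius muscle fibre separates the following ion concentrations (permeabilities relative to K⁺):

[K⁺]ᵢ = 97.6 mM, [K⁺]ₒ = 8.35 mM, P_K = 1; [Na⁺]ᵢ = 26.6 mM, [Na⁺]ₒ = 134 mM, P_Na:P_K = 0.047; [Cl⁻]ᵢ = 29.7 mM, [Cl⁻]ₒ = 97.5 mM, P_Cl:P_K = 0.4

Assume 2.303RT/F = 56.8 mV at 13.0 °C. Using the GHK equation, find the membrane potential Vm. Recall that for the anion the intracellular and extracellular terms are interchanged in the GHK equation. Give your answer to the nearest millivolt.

-41 mV

Vm = 56.8 · log₁₀[(Σ P·[cation]ₒ + Σ P·[anion]ᵢ) / (Σ P·[cation]ᵢ + Σ P·[anion]ₒ)]
Numerator = 1×8.35 + 0.047×134 + 0.4×29.7 = 26.53
Denominator = 1×97.6 + 0.047×26.6 + 0.4×97.5 = 137.9
Vm = 56.8 · log₁₀(0.19244) = 56.8 × (-0.7157) = -40.65 mV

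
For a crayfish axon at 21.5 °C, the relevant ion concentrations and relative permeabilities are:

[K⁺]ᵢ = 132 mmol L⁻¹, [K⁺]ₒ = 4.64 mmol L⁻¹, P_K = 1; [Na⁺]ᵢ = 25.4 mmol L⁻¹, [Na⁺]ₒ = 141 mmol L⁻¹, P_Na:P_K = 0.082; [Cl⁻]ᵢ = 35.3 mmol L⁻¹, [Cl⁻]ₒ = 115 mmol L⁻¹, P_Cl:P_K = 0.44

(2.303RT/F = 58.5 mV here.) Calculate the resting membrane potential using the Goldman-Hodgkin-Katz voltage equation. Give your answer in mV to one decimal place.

Vm = 58.5 · log₁₀[(Σ P·[cation]ₒ + Σ P·[anion]ᵢ) / (Σ P·[cation]ᵢ + Σ P·[anion]ₒ)]
Numerator = 1×4.64 + 0.082×141 + 0.44×35.3 = 31.73
Denominator = 1×132 + 0.082×25.4 + 0.44×115 = 184.7
Vm = 58.5 · log₁₀(0.17183) = 58.5 × (-0.7649) = -44.75 mV

-44.7 mV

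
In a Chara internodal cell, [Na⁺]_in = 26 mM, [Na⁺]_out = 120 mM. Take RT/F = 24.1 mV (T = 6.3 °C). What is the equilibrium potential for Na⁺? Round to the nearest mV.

E = (24.1/z) · ln([Na⁺]_out/[Na⁺]_in) with z = +1.
= (24.1/1) · ln(120/26) = 24.10 · ln(4.615)
= 24.10 · (1.5294) = 36.86 mV

37 mV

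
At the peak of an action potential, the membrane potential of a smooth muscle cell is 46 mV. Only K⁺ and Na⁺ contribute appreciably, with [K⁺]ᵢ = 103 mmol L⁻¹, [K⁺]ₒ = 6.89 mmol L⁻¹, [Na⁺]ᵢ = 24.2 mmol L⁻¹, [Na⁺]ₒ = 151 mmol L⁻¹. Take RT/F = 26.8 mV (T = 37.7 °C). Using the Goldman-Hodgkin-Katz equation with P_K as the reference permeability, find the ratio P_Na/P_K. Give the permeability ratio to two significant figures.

Let α = P_Na/P_K. GHK: Vm = 26.8·ln[(Kₒ + α·Naₒ)/(Kᵢ + α·Naᵢ)].
e^(Vm/26.8) = e^(46.0/26.8) = 5.5646
So 5.5646·(Kᵢ + α·Naᵢ) = Kₒ + α·Naₒ → α = (5.5646·103.0 − 6.89) / (151.0 − 5.5646·24.2)
α = (573.1 − 6.89) / (151.0 − 134.7) = 566.3/16.34 = 34.66

35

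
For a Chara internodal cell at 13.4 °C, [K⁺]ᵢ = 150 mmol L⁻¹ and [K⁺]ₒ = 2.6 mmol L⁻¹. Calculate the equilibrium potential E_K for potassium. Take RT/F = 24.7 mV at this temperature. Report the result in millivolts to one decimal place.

-100.2 mV

E = (24.7/z) · ln([K⁺]_out/[K⁺]_in) with z = +1.
= (24.7/1) · ln(2.6/150) = 24.70 · ln(0.01733)
= 24.70 · (-4.0551) = -100.16 mV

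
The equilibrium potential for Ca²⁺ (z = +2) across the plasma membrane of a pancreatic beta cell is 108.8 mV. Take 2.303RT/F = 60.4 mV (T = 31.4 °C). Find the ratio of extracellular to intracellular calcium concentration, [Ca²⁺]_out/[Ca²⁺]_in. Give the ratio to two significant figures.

4000

log₁₀([out]/[in]) = E·z/(60.4) = 108.8 × 2 / 60.4 = 3.6026
[out]/[in] = 10^(3.6026) = 4005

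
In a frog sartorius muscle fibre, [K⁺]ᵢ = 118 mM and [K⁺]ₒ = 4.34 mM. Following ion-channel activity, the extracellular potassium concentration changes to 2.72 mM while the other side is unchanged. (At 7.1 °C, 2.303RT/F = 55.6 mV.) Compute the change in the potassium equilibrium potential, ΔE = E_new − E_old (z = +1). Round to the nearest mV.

-11 mV

E_old = (55.6/1)·log₁₀(4.34/118) = -79.75 mV
E_new = (55.6/1)·log₁₀(2.72/118) = -91.03 mV
ΔE = -91.03 − (-79.75) = -11.28 mV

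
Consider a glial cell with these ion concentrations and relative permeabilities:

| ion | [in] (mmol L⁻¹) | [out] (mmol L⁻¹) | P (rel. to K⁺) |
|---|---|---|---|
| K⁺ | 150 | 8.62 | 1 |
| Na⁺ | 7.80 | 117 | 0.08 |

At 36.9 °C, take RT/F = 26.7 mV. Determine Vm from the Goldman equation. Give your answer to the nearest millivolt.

-57 mV

Vm = 26.7 · ln[(Σ P·[cation]ₒ + Σ P·[anion]ᵢ) / (Σ P·[cation]ᵢ + Σ P·[anion]ₒ)]
Numerator = 1×8.62 + 0.08×117 = 17.98
Denominator = 1×150 + 0.08×7.80 = 150.6
Vm = 26.7 · ln(0.11937) = 26.7 × (-2.1255) = -56.75 mV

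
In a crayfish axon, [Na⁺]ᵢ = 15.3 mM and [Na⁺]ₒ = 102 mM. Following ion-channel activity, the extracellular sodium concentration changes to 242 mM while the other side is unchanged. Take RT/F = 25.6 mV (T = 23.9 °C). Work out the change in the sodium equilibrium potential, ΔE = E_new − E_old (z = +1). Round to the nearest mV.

E_old = (25.6/1)·ln(102/15.3) = 48.57 mV
E_new = (25.6/1)·ln(242/15.3) = 70.68 mV
ΔE = 70.68 − (48.57) = 22.12 mV

22 mV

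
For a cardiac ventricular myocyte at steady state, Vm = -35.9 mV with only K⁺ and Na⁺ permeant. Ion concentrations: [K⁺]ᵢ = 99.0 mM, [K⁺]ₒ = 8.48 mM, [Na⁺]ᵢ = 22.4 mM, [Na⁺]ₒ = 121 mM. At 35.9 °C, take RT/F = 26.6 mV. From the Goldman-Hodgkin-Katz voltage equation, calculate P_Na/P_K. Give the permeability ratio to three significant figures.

Let α = P_Na/P_K. GHK: Vm = 26.6·ln[(Kₒ + α·Naₒ)/(Kᵢ + α·Naᵢ)].
e^(Vm/26.6) = e^(-35.9/26.6) = 0.25934
So 0.25934·(Kᵢ + α·Naᵢ) = Kₒ + α·Naₒ → α = (0.25934·99.0 − 8.48) / (121.0 − 0.25934·22.4)
α = (25.67 − 8.48) / (121.0 − 5.809) = 17.19/115.2 = 0.1493

0.149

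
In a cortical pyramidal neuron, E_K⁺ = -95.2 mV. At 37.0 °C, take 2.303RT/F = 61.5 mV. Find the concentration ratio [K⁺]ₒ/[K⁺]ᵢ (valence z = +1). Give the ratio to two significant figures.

0.028

log₁₀([out]/[in]) = E·z/(61.5) = -95.2 × 1 / 61.5 = -1.5480
[out]/[in] = 10^(-1.5480) = 0.02832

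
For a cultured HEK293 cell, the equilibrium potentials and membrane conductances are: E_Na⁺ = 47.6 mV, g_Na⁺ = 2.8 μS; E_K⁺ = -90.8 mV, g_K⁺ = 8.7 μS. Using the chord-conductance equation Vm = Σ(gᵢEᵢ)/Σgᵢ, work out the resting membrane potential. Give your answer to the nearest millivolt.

Σ gᵢEᵢ = 2.8·(47.6) + 8.7·(-90.8) = -656.68
Σ gᵢ = 2.8 + 8.7 = 11.5
Vm = -656.68 / 11.5 = -57.10 mV

-57 mV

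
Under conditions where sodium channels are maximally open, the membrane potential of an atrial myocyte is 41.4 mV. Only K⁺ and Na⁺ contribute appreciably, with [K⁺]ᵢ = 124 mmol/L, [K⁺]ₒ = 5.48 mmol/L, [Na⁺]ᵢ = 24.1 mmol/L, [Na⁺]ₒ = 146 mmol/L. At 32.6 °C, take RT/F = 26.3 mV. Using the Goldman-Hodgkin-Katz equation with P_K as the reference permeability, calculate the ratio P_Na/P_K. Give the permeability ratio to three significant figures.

20.0

Let α = P_Na/P_K. GHK: Vm = 26.3·ln[(Kₒ + α·Naₒ)/(Kᵢ + α·Naᵢ)].
e^(Vm/26.3) = e^(41.4/26.3) = 4.8266
So 4.8266·(Kᵢ + α·Naᵢ) = Kₒ + α·Naₒ → α = (4.8266·124.0 − 5.48) / (146.0 − 4.8266·24.1)
α = (598.5 − 5.48) / (146.0 − 116.3) = 593/29.68 = 19.98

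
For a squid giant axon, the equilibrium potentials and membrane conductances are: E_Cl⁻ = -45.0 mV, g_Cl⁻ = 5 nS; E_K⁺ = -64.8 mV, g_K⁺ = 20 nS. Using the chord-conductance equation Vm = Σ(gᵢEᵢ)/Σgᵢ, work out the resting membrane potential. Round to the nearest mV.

Σ gᵢEᵢ = 5·(-45.0) + 20·(-64.8) = -1521.00
Σ gᵢ = 5 + 20 = 25
Vm = -1521.00 / 25 = -60.84 mV

-61 mV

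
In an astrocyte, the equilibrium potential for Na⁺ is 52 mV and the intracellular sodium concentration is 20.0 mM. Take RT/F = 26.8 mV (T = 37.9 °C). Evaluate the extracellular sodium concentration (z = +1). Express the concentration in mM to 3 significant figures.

Nernst: E = (26.8/1) · ln([out]/[in]), so ln([out]/[in]) = 52.0 × 1 / 26.8 = 1.9403.
[out]/[in] = e^(1.9403) = 6.961.
[out] = 6.961 × 20.0 = 139.2 mM.

139 mM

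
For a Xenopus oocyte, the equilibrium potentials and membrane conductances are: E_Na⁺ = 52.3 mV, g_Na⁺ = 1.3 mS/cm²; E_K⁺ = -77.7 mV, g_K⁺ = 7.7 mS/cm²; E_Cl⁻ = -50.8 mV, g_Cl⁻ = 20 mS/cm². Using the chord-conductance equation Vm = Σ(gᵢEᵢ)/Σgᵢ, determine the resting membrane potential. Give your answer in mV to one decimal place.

Σ gᵢEᵢ = 1.3·(52.3) + 7.7·(-77.7) + 20·(-50.8) = -1546.30
Σ gᵢ = 1.3 + 7.7 + 20 = 29
Vm = -1546.30 / 29 = -53.32 mV

-53.3 mV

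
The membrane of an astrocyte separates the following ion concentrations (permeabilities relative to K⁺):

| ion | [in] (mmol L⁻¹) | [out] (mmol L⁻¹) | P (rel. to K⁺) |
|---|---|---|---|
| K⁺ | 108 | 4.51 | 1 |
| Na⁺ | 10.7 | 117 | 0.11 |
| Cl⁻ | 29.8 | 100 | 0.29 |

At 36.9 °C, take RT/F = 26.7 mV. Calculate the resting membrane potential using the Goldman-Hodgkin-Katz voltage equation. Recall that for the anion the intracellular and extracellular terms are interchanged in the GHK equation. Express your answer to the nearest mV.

-45 mV

Vm = 26.7 · ln[(Σ P·[cation]ₒ + Σ P·[anion]ᵢ) / (Σ P·[cation]ᵢ + Σ P·[anion]ₒ)]
Numerator = 1×4.51 + 0.11×117 + 0.29×29.8 = 26.02
Denominator = 1×108 + 0.11×10.7 + 0.29×100 = 138.2
Vm = 26.7 · ln(0.18832) = 26.7 × (-1.6696) = -44.58 mV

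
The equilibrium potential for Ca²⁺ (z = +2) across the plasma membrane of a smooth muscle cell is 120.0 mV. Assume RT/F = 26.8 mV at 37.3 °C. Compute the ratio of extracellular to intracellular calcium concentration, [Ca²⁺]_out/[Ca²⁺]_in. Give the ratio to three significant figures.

ln([out]/[in]) = E·z/(26.8) = 120.0 × 2 / 26.8 = 8.9552
[out]/[in] = e^(8.9552) = 7748

7750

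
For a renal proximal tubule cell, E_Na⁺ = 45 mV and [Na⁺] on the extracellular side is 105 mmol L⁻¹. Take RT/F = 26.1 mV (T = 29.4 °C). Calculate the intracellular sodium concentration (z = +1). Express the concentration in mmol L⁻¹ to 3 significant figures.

18.7 mmol L⁻¹

Nernst: E = (26.1/1) · ln([out]/[in]), so ln([out]/[in]) = 45.0 × 1 / 26.1 = 1.7241.
[out]/[in] = e^(1.7241) = 5.608.
[in] = 105 / 5.608 = 18.72 mmol L⁻¹.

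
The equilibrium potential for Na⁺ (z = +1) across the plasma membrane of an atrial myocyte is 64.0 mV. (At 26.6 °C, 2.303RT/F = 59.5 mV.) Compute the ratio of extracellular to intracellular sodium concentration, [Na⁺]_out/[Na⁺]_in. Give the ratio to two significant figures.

log₁₀([out]/[in]) = E·z/(59.5) = 64.0 × 1 / 59.5 = 1.0756
[out]/[in] = 10^(1.0756) = 11.9

12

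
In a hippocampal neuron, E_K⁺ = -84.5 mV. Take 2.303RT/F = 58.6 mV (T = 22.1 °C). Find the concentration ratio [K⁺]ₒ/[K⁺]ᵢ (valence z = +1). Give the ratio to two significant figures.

0.036

log₁₀([out]/[in]) = E·z/(58.6) = -84.5 × 1 / 58.6 = -1.4420
[out]/[in] = 10^(-1.4420) = 0.03614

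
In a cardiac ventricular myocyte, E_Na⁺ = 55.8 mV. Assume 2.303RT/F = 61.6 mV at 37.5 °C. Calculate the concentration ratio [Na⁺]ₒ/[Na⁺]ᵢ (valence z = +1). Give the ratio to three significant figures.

log₁₀([out]/[in]) = E·z/(61.6) = 55.8 × 1 / 61.6 = 0.9058
[out]/[in] = 10^(0.9058) = 8.051

8.05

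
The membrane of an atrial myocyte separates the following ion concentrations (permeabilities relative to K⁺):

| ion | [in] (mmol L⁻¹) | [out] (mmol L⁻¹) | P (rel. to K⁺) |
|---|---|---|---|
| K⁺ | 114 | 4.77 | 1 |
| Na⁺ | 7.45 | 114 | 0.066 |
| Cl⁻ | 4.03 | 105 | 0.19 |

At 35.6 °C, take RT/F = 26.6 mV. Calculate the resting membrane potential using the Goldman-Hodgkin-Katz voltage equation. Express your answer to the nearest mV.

Vm = 26.6 · ln[(Σ P·[cation]ₒ + Σ P·[anion]ᵢ) / (Σ P·[cation]ᵢ + Σ P·[anion]ₒ)]
Numerator = 1×4.77 + 0.066×114 + 0.19×4.03 = 13.06
Denominator = 1×114 + 0.066×7.45 + 0.19×105 = 134.4
Vm = 26.6 · ln(0.09714) = 26.6 × (-2.3316) = -62.02 mV

-62 mV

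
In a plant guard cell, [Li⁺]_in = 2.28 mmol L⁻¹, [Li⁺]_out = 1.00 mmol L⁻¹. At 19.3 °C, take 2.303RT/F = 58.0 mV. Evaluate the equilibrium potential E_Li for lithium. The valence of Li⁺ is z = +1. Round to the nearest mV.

E = (58.0/z) · log₁₀([Li⁺]_out/[Li⁺]_in) with z = +1.
= (58.0/1) · log₁₀(1.00/2.28) = 58.00 · log₁₀(0.4386)
= 58.00 · (-0.3579) = -20.76 mV

-21 mV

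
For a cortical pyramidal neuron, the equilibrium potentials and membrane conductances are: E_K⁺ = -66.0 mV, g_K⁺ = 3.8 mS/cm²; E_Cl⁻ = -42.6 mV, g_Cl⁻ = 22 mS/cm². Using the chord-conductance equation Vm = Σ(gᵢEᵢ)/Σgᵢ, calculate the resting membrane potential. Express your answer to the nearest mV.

-46 mV

Σ gᵢEᵢ = 3.8·(-66.0) + 22·(-42.6) = -1188.00
Σ gᵢ = 3.8 + 22 = 25.8
Vm = -1188.00 / 25.8 = -46.05 mV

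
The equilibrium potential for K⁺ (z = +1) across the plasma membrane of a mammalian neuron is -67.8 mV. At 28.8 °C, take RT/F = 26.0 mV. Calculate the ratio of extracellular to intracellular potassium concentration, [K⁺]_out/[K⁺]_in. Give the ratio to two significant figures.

ln([out]/[in]) = E·z/(26.0) = -67.8 × 1 / 26.0 = -2.6077
[out]/[in] = e^(-2.6077) = 0.0737

0.074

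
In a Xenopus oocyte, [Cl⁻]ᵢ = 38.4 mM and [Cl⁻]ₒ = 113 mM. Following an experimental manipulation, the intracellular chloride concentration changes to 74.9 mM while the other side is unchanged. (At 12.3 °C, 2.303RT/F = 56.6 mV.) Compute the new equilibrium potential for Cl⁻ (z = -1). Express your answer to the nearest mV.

-10 mV

After the shift: [Cl⁻]_out = 113, [Cl⁻]_in = 74.9 mM.
E_new = (56.6/-1)·log₁₀(113/74.9) = -56.60 · (0.1786) = -10.11 mV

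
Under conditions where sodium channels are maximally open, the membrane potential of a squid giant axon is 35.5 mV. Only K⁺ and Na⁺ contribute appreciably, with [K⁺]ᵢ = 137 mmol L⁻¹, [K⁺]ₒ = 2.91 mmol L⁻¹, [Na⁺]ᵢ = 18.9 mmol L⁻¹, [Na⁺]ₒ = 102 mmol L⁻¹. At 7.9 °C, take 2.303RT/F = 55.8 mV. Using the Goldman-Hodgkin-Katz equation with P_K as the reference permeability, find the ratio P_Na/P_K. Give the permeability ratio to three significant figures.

29.2

Let α = P_Na/P_K. GHK: Vm = 55.8·log₁₀[(Kₒ + α·Naₒ)/(Kᵢ + α·Naᵢ)].
10^(Vm/55.8) = 10^(35.5/55.8) = 4.3271
So 4.3271·(Kᵢ + α·Naᵢ) = Kₒ + α·Naₒ → α = (4.3271·137.0 − 2.91) / (102.0 − 4.3271·18.9)
α = (592.8 − 2.91) / (102.0 − 81.78) = 589.9/20.22 = 29.18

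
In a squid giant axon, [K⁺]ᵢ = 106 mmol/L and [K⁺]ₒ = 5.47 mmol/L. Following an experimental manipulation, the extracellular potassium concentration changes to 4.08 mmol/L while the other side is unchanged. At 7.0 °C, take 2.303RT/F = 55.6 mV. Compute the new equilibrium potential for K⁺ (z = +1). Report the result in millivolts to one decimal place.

-78.7 mV

After the shift: [K⁺]_out = 4.08, [K⁺]_in = 106 mmol/L.
E_new = (55.6/1)·log₁₀(4.08/106) = 55.60 · (-1.4146) = -78.65 mV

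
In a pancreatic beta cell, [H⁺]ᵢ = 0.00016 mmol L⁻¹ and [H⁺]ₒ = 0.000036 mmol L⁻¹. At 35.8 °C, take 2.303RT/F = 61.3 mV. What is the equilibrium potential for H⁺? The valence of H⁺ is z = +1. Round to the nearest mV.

-40 mV

E = (61.3/z) · log₁₀([H⁺]_out/[H⁺]_in) with z = +1.
= (61.3/1) · log₁₀(0.000036/0.00016) = 61.30 · log₁₀(0.225)
= 61.30 · (-0.6478) = -39.71 mV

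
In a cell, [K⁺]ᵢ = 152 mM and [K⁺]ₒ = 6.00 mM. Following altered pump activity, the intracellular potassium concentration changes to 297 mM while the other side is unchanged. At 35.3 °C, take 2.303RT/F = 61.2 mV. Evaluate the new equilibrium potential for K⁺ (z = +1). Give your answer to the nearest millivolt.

After the shift: [K⁺]_out = 6.00, [K⁺]_in = 297 mM.
E_new = (61.2/1)·log₁₀(6.00/297) = 61.20 · (-1.6946) = -103.71 mV

-104 mV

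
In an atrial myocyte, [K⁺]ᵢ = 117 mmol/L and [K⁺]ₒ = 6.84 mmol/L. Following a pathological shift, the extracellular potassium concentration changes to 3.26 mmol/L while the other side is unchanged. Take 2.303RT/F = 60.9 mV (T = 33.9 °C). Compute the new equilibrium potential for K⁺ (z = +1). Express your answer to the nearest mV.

-95 mV

After the shift: [K⁺]_out = 3.26, [K⁺]_in = 117 mmol/L.
E_new = (60.9/1)·log₁₀(3.26/117) = 60.90 · (-1.5550) = -94.70 mV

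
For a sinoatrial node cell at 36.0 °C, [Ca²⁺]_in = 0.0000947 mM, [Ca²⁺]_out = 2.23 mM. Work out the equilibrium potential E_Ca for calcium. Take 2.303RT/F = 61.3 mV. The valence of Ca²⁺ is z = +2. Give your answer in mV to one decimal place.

134.0 mV

E = (61.3/z) · log₁₀([Ca²⁺]_out/[Ca²⁺]_in) with z = +2.
= (61.3/2) · log₁₀(2.23/0.0000947) = 30.65 · log₁₀(2.355e+04)
= 30.65 · (4.3720) = 134.00 mV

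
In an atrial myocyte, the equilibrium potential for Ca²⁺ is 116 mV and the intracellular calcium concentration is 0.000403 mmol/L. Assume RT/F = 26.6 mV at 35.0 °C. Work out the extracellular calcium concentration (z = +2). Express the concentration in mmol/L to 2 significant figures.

2.5 mmol/L

Nernst: E = (26.6/2) · ln([out]/[in]), so ln([out]/[in]) = 116.0 × 2 / 26.6 = 8.7218.
[out]/[in] = e^(8.7218) = 6135.
[out] = 6135 × 0.000403 = 2.473 mmol/L.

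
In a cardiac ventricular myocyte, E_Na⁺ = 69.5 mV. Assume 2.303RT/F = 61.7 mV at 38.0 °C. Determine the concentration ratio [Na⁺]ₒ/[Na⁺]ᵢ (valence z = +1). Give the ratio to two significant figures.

13

log₁₀([out]/[in]) = E·z/(61.7) = 69.5 × 1 / 61.7 = 1.1264
[out]/[in] = 10^(1.1264) = 13.38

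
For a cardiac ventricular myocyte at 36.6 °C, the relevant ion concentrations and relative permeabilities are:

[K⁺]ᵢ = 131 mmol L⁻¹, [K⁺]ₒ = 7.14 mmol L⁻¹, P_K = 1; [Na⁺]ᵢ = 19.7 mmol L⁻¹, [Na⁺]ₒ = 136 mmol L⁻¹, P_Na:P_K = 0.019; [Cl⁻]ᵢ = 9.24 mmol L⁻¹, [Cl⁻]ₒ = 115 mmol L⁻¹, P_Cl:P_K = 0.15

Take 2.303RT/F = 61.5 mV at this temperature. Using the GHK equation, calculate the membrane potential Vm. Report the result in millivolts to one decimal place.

Vm = 61.5 · log₁₀[(Σ P·[cation]ₒ + Σ P·[anion]ᵢ) / (Σ P·[cation]ᵢ + Σ P·[anion]ₒ)]
Numerator = 1×7.14 + 0.019×136 + 0.15×9.24 = 11.11
Denominator = 1×131 + 0.019×19.7 + 0.15×115 = 148.6
Vm = 61.5 · log₁₀(0.074752) = 61.5 × (-1.1264) = -69.27 mV

-69.3 mV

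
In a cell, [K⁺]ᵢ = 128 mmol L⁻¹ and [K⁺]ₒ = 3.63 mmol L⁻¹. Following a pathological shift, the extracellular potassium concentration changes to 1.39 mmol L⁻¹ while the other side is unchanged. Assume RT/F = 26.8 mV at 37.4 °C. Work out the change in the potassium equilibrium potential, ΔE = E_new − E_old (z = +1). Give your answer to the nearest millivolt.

-26 mV

E_old = (26.8/1)·ln(3.63/128) = -95.48 mV
E_new = (26.8/1)·ln(1.39/128) = -121.21 mV
ΔE = -121.21 − (-95.48) = -25.73 mV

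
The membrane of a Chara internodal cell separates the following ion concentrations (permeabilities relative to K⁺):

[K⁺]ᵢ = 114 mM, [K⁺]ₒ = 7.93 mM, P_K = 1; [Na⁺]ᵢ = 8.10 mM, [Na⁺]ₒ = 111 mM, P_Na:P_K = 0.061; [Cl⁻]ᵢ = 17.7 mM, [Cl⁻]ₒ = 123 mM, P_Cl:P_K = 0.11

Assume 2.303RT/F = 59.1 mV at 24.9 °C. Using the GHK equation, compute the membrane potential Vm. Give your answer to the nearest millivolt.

-52 mV

Vm = 59.1 · log₁₀[(Σ P·[cation]ₒ + Σ P·[anion]ᵢ) / (Σ P·[cation]ᵢ + Σ P·[anion]ₒ)]
Numerator = 1×7.93 + 0.061×111 + 0.11×17.7 = 16.65
Denominator = 1×114 + 0.061×8.10 + 0.11×123 = 128
Vm = 59.1 · log₁₀(0.13004) = 59.1 × (-0.8859) = -52.36 mV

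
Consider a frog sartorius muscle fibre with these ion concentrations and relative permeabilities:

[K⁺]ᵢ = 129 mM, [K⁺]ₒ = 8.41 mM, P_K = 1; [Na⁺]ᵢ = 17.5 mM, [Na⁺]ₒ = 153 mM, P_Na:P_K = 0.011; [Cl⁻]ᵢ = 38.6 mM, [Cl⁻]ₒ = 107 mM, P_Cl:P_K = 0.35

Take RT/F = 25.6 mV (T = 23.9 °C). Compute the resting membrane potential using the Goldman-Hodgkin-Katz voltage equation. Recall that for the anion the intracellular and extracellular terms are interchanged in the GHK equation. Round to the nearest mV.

-50 mV

Vm = 25.6 · ln[(Σ P·[cation]ₒ + Σ P·[anion]ᵢ) / (Σ P·[cation]ᵢ + Σ P·[anion]ₒ)]
Numerator = 1×8.41 + 0.011×153 + 0.35×38.6 = 23.6
Denominator = 1×129 + 0.011×17.5 + 0.35×107 = 166.6
Vm = 25.6 · ln(0.14164) = 25.6 × (-1.9545) = -50.03 mV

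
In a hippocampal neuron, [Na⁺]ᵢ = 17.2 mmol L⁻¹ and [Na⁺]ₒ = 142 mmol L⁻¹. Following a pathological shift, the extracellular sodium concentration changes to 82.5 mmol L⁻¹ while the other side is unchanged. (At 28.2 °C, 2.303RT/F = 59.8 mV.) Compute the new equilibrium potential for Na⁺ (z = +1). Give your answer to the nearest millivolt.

41 mV

After the shift: [Na⁺]_out = 82.5, [Na⁺]_in = 17.2 mmol L⁻¹.
E_new = (59.8/1)·log₁₀(82.5/17.2) = 59.80 · (0.6809) = 40.72 mV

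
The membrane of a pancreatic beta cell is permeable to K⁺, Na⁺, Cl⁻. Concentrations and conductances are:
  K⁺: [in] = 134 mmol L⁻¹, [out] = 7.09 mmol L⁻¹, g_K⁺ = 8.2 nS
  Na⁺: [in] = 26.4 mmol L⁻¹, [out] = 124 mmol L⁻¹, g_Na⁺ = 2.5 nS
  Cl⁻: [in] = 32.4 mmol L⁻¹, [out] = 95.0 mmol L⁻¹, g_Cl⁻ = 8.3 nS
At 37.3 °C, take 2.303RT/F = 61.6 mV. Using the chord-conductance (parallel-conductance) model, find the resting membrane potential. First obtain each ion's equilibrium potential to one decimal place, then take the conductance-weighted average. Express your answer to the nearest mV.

E_K⁺ = (61.6/1)·log₁₀(7.09/134) = -78.6 mV
E_Na⁺ = (61.6/1)·log₁₀(124/26.4) = 41.4 mV
E_Cl⁻ = (61.6/-1)·log₁₀(95.0/32.4) = -28.8 mV
Vm = (Σ gᵢEᵢ)/(Σ gᵢ) = (8.2·-78.6 + 2.5·41.4 + 8.3·-28.8) / (8.2 + 2.5 + 8.3)
= -780.06 / 19 = -41.06 mV

-41 mV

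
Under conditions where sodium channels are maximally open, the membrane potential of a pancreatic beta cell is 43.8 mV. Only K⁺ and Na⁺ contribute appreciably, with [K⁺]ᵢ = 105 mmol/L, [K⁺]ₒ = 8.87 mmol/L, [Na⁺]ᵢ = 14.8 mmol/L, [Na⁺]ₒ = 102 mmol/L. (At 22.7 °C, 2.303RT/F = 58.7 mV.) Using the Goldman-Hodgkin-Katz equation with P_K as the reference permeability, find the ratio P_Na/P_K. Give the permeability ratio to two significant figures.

30

Let α = P_Na/P_K. GHK: Vm = 58.7·log₁₀[(Kₒ + α·Naₒ)/(Kᵢ + α·Naᵢ)].
10^(Vm/58.7) = 10^(43.8/58.7) = 5.574
So 5.574·(Kᵢ + α·Naᵢ) = Kₒ + α·Naₒ → α = (5.574·105.0 − 8.87) / (102.0 − 5.574·14.8)
α = (585.3 − 8.87) / (102.0 − 82.5) = 576.4/19.5 = 29.55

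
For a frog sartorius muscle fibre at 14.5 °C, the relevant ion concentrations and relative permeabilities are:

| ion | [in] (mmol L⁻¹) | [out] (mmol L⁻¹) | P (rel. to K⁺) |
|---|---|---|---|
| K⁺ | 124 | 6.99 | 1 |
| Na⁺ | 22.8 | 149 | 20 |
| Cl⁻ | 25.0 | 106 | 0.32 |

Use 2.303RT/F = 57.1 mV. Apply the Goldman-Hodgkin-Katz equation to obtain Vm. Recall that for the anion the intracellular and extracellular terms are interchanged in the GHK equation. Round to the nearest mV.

Vm = 57.1 · log₁₀[(Σ P·[cation]ₒ + Σ P·[anion]ᵢ) / (Σ P·[cation]ᵢ + Σ P·[anion]ₒ)]
Numerator = 1×6.99 + 20×149 + 0.32×25.0 = 2995
Denominator = 1×124 + 20×22.8 + 0.32×106 = 613.9
Vm = 57.1 · log₁₀(4.8785) = 57.1 × (0.6883) = 39.30 mV

39 mV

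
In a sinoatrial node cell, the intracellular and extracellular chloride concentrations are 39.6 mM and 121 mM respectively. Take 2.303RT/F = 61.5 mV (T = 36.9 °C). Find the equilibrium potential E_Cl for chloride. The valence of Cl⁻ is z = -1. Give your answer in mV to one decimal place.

E = (61.5/z) · log₁₀([Cl⁻]_out/[Cl⁻]_in) with z = -1.
For an anion, dividing by z = -1 reverses the sign.
= (61.5/-1) · log₁₀(121/39.6) = -61.50 · log₁₀(3.056)
= -61.50 · (0.4851) = -29.83 mV

-29.8 mV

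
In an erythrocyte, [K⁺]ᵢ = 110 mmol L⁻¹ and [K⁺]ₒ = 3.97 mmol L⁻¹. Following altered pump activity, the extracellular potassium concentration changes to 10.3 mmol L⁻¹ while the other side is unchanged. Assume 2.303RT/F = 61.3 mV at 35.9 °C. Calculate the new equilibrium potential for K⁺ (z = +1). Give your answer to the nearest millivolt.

-63 mV

After the shift: [K⁺]_out = 10.3, [K⁺]_in = 110 mmol L⁻¹.
E_new = (61.3/1)·log₁₀(10.3/110) = 61.30 · (-1.0286) = -63.05 mV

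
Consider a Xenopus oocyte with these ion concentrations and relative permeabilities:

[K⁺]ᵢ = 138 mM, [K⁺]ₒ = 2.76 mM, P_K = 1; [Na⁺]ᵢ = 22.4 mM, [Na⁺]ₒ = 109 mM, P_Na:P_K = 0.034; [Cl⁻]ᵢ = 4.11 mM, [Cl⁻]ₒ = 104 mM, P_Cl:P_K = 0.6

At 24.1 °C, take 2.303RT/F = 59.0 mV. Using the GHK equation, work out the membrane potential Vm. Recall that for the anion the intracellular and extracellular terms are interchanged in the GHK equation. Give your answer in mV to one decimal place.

Vm = 59.0 · log₁₀[(Σ P·[cation]ₒ + Σ P·[anion]ᵢ) / (Σ P·[cation]ᵢ + Σ P·[anion]ₒ)]
Numerator = 1×2.76 + 0.034×109 + 0.6×4.11 = 8.932
Denominator = 1×138 + 0.034×22.4 + 0.6×104 = 201.2
Vm = 59.0 · log₁₀(0.044402) = 59.0 × (-1.3526) = -79.80 mV

-79.8 mV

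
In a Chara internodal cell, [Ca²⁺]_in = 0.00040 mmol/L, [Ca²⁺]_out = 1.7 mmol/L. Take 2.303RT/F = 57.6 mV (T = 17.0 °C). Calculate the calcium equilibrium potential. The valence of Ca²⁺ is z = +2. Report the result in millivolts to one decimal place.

104.5 mV

E = (57.6/z) · log₁₀([Ca²⁺]_out/[Ca²⁺]_in) with z = +2.
= (57.6/2) · log₁₀(1.7/0.00040) = 28.80 · log₁₀(4250)
= 28.80 · (3.6284) = 104.50 mV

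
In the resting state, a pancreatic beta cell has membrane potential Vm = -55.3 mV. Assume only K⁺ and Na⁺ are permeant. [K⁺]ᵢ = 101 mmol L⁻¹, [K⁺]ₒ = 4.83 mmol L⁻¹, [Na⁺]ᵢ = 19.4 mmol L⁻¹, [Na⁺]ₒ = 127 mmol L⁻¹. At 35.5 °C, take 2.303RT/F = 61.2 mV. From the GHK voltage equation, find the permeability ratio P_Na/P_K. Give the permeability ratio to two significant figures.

Let α = P_Na/P_K. GHK: Vm = 61.2·log₁₀[(Kₒ + α·Naₒ)/(Kᵢ + α·Naᵢ)].
10^(Vm/61.2) = 10^(-55.3/61.2) = 0.12485
So 0.12485·(Kᵢ + α·Naᵢ) = Kₒ + α·Naₒ → α = (0.12485·101.0 − 4.83) / (127.0 − 0.12485·19.4)
α = (12.61 − 4.83) / (127.0 − 2.422) = 7.78/124.6 = 0.06245

0.062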